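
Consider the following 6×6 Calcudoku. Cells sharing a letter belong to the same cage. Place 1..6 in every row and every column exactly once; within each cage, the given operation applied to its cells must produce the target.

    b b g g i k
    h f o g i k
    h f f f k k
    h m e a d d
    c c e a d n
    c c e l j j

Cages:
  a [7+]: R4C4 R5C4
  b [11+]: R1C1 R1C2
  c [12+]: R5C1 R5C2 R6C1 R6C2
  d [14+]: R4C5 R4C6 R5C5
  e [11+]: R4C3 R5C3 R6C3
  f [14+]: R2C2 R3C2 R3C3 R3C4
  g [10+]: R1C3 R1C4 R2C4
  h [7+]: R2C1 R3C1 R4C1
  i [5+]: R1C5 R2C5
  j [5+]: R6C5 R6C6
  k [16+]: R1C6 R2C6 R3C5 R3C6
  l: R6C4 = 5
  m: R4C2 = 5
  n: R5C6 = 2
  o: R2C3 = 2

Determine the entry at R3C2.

3

Cage o is given, so R2C3 = 2.
M is a freebie; hence R4C2 = 5.
N is a freebie, so R5C6 = 2.
Cage l is a single given cell, which forces R6C4 = 5.
The two cells of cage b must have sum 11; hence R1C1 = 5.
Column 2 now contains 5, which forces R1C2 = 6.
In row 2, 5 can only go at R2C6, so R2C6 = 5.
Row 2 needs a 6, and only R2C4 is open for it.
In row 1, 2 can only go at R1C5, so R1C5 = 2.
The two cells of cage i must have sum 5, which forces R2C5 = 3.
Column 5 now contains 3; hence R4C5 = 6.
The only place for 4 in row 1 is R1C6.
Column 6 now contains 4; hence R4C6 = 3.
The 3 cells of cage d must have sum 14, leaving R5C5 = 5.
Cage j needs two cells with sum 5, so R6C5 = 4.
Column 6 now contains 4, which forces R6C6 = 1.
Column 5 already has 4, leaving R3C5 = 1.
Column 6 already has 3, leaving R3C6 = 6.
Row 4 now contains 3, so R4C4 = 4.
Cage a's pair has sum 7, so R5C4 = 3.
Row 6 now contains 1, leaving R6C3 = 6.
The 3 cells of cage g must have sum 10, leaving R1C3 = 3.
3 is placed in column 4, so R1C4 = 1.
The 4 cells of cage f must have sum 14, so R2C2 = 4.
Cage f needs sum 14; hence R3C2 = 3.
Row 3 now contains 6, so R3C3 = 5.
3 is placed in column 4, leaving R3C4 = 2.
Row 4 now contains 4, which forces R4C3 = 1.
Cage c has sum 12, leaving R5C1 = 6.
Cage c has sum 12, which forces R5C2 = 1.
Cage e has sum 11, which forces R5C3 = 4.
3 is placed in column 2, so R6C2 = 2.
4 is placed in row 2, which forces R2C1 = 1.
Row 3 now contains 2; hence R3C1 = 4.
Row 4 now contains 1, so R4C1 = 2.
Row 6 already has 2, so R6C1 = 3.
The full grid is 5 6 3 1 2 4 / 1 4 2 6 3 5 / 4 3 5 2 1 6 / 2 5 1 4 6 3 / 6 1 4 3 5 2 / 3 2 6 5 4 1.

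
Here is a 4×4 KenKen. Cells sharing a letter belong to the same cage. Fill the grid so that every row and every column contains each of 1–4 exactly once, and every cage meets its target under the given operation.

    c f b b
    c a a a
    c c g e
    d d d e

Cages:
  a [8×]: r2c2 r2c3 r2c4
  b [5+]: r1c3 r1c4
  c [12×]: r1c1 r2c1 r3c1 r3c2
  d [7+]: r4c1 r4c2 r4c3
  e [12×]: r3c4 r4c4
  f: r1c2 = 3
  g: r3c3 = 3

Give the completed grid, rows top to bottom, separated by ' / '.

2 3 4 1 / 3 4 1 2 / 1 2 3 4 / 4 1 2 3

Cage f is a single given cell, leaving r1c2 = 3.
G is a freebie, so r3c3 = 3.
Row 3 already has 3; hence r3c4 = 4.
Column 4 now contains 4, which forces r4c4 = 3.
Cage c needs product 12, leaving r1c1 = 2.
Cage b's pair has sum 5, which forces r1c3 = 4.
The two cells of cage b must have sum 5, leaving r1c4 = 1.
The 4 cells of cage c must have product 12, so r2c1 = 3.
Column 4 now contains 1, so r2c4 = 2.
4 is placed in row 3, leaving r3c1 = 1.
Cage c needs product 12, which forces r3c2 = 2.
1 is placed in column 1; hence r4c1 = 4.
4 is placed in row 4, so r4c2 = 1.
Row 4 now contains 1, which forces r4c3 = 2.
Column 2 already has 1, which forces r2c2 = 4.
Row 2 now contains 2, so r2c3 = 1.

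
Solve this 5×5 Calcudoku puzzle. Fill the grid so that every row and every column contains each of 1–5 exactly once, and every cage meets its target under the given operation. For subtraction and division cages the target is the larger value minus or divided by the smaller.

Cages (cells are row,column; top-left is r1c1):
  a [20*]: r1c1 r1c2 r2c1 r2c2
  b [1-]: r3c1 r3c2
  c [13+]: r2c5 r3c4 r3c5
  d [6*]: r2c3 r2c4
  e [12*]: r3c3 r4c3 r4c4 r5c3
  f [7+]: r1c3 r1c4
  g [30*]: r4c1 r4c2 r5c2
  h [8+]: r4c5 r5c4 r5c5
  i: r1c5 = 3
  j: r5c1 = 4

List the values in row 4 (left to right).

3 5 4 1 2

Cage i is a single given cell, leaving r1c5 = 3.
Column 5 already has 3, which forces r3c5 = 5.
Cage j is a single given cell; hence r5c1 = 4.
5 is placed in column 5, which forces r2c5 = 4.
Row 3 already has 5, leaving r3c4 = 4.
Cage h has sum 8, so r5c4 = 5.
The two cells of cage f must have sum 7; hence r1c3 = 5.
Column 4 now contains 5, leaving r1c4 = 2.
Column 4 already has 2, so r2c4 = 3.
Column 4 already has 2, so r4c4 = 1.
1 is placed in row 4, leaving r4c5 = 2.
2 is placed in column 5, so r5c5 = 1.
Row 1 already has 2; hence r1c1 = 1.
Cage a needs product 20, so r1c2 = 4.
The 4 cells of cage a must have product 20; hence r2c1 = 5.
The 4 cells of cage a must have product 20, so r2c2 = 1.
3 is placed in row 2; hence r2c3 = 2.
Cage e needs product 12, leaving r3c3 = 1.
Column 1 now contains 5, leaving r4c1 = 3.
3 is placed in row 4, so r4c2 = 5.
Cage e needs product 12, leaving r4c3 = 4.
The 3 cells of cage g must have product 30, leaving r5c2 = 2.
The 4 cells of cage e must have product 12; hence r5c3 = 3.
Column 1 already has 3, leaving r3c1 = 2.
2 is placed in column 2, leaving r3c2 = 3.
Completed grid: 1 4 5 2 3 / 5 1 2 3 4 / 2 3 1 4 5 / 3 5 4 1 2 / 4 2 3 5 1.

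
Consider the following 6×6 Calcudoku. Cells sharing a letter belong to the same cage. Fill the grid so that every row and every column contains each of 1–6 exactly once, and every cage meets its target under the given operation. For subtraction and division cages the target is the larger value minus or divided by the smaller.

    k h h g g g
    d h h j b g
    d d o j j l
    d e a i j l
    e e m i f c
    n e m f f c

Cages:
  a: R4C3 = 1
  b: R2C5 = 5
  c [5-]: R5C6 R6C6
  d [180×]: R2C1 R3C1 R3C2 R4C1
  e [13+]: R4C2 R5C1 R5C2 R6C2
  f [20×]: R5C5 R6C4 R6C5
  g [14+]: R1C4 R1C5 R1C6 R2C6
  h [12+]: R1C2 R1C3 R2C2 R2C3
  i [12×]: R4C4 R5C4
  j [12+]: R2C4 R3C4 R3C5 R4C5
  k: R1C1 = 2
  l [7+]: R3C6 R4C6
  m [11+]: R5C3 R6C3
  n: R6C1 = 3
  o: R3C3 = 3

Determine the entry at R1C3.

K is a freebie, leaving R1C1 = 2.
B is a freebie, which forces R2C5 = 5.
O is a freebie, which forces R3C3 = 3.
Cage a is a single given cell; hence R4C3 = 1.
Cage n is given, so R6C1 = 3.
The 4 cells of cage d must have product 180, leaving R3C2 = 6.
Cage f has product 20; hence R6C4 = 5.
The two cells of cage m must have sum 11, so R5C3 = 5.
Row 6 already has 5, so R6C3 = 6.
Row 6 already has 6, which forces R6C6 = 1.
The 4 cells of cage h must have sum 12, so R1C2 = 5.
Column 3 already has 6, which forces R1C3 = 4.
The 4 cells of cage h must have sum 12, which forces R2C2 = 1.
The 4 cells of cage h must have sum 12, which forces R2C3 = 2.
Cage f needs product 20; hence R5C5 = 1.
Column 6 already has 1, which forces R5C6 = 6.
Row 6 already has 1, which forces R6C5 = 4.
The 4 cells of cage g must have sum 14, so R1C4 = 1.
Cage g has sum 14, leaving R1C5 = 6.
Column 6 now contains 6, leaving R1C6 = 3.
Row 2 now contains 1, so R2C1 = 6.
Row 2 now contains 6, which forces R2C4 = 3.
Cage g has sum 14, leaving R2C6 = 4.
Cage d needs product 180, leaving R3C1 = 1.
Column 4 already has 1, leaving R3C4 = 4.
Column 5 already has 4; hence R3C5 = 2.
Row 3 already has 2; hence R3C6 = 5.
Cage d has product 180, leaving R4C1 = 5.
Cage e has sum 13; hence R4C2 = 4.
Column 4 already has 4, so R4C4 = 6.
6 is placed in column 5; hence R4C5 = 3.
Column 6 now contains 5, so R4C6 = 2.
6 is placed in row 5, so R5C1 = 4.
Cage e has sum 13; hence R5C2 = 3.
Column 4 already has 4, which forces R5C4 = 2.
Row 6 already has 4, which forces R6C2 = 2.
The full grid is 2 5 4 1 6 3 / 6 1 2 3 5 4 / 1 6 3 4 2 5 / 5 4 1 6 3 2 / 4 3 5 2 1 6 / 3 2 6 5 4 1.

4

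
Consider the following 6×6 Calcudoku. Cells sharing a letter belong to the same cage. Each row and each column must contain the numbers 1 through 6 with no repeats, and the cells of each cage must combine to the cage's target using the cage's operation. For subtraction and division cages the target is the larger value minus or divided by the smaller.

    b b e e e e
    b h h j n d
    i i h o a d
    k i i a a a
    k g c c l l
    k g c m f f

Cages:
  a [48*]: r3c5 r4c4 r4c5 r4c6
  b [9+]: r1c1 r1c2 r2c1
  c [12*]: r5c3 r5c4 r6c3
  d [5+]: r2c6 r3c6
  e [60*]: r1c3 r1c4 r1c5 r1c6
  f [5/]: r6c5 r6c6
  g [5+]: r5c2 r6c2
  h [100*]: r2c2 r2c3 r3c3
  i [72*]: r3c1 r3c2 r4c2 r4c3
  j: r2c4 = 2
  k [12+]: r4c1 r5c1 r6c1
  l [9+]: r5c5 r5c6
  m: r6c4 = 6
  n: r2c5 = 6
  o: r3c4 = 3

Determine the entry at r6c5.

Cage h needs product 100, leaving r2c2 = 5.
Cage h needs product 100; hence r2c3 = 4.
Cage j is a single given cell, leaving r2c4 = 2.
N is a freebie, so r2c5 = 6.
The 3 cells of cage h must have product 100, which forces r3c3 = 5.
Cage o is a single given cell, which forces r3c4 = 3.
M is a freebie, leaving r6c4 = 6.
The only place for 5 in row 4 is r4c1.
In row 5, 2 can only go at r5c2, so r5c2 = 2.
Cage b needs sum 9, which forces r1c1 = 2.
Cage g needs two cells with sum 5, which forces r6c2 = 3.
The only place for 6 in row 1 is r1c2.
Cage b needs sum 9, so r2c1 = 1.
1 is placed in row 2, so r2c6 = 3.
Cage i needs product 72, which forces r3c1 = 6.
Cage i has product 72, which forces r4c3 = 3.
Column 1 already has 6; hence r5c1 = 3.
3 is placed in column 3, so r5c3 = 6.
Column 1 now contains 1; hence r6c1 = 4.
3 is placed in column 3, so r1c3 = 1.
The 4 cells of cage e must have product 60, leaving r1c5 = 3.
Cage d's pair has sum 5, so r3c6 = 2.
Cage a has product 48, so r4c6 = 6.
Cage c has product 12, which forces r5c4 = 1.
Cage c has product 12, leaving r6c3 = 2.
Cage a has product 48, leaving r3c5 = 1.
Column 4 already has 1, leaving r4c4 = 4.
Cage a needs product 48; hence r4c5 = 2.
1 is placed in column 5, so r6c5 = 5.
5 is placed in row 6, leaving r6c6 = 1.
4 is placed in column 4; hence r1c4 = 5.
The 4 cells of cage e must have product 60, which forces r1c6 = 4.
Row 3 now contains 1; hence r3c2 = 4.
Row 4 now contains 4, leaving r4c2 = 1.
5 is placed in column 5; hence r5c5 = 4.
Cage l needs two cells with sum 9, which forces r5c6 = 5.
Completed grid: 2 6 1 5 3 4 / 1 5 4 2 6 3 / 6 4 5 3 1 2 / 5 1 3 4 2 6 / 3 2 6 1 4 5 / 4 3 2 6 5 1.

5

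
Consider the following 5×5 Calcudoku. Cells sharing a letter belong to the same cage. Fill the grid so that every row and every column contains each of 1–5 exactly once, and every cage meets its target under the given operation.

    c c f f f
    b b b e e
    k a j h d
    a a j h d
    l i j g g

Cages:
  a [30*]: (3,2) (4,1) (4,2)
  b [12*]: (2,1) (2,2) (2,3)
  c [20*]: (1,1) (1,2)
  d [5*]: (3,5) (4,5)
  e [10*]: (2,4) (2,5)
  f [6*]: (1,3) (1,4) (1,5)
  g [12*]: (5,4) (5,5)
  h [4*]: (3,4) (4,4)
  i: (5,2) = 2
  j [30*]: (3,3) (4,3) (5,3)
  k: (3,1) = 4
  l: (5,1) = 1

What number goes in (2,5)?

Cage k is given, leaving (3,1) = 4.
4 is placed in row 3, which forces (3,4) = 1.
1 is placed in row 3, so (3,5) = 5.
1 is placed in column 4, so (4,4) = 4.
Column 5 now contains 5, which forces (4,5) = 1.
Cage l is given, so (5,1) = 1.
Cage i is given, which forces (5,2) = 2.
Column 4 already has 4, leaving (5,4) = 3.
Row 5 now contains 3, leaving (5,5) = 4.
Column 1 now contains 4; hence (1,1) = 5.
Cage c needs two cells with product 20, which forces (1,2) = 4.
The 3 cells of cage f must have product 6, so (1,3) = 1.
3 is placed in column 4, which forces (1,4) = 2.
Cage f needs product 6; hence (1,5) = 3.
Column 1 already has 1; hence (2,1) = 3.
Column 2 already has 4, leaving (2,2) = 1.
Column 3 now contains 1; hence (2,3) = 4.
Cage e's pair has product 10; hence (2,4) = 5.
Column 5 now contains 5, so (2,5) = 2.
2 is placed in column 2, leaving (3,2) = 3.
3 is placed in row 3; hence (3,3) = 2.
Cage a has product 30, which forces (4,1) = 2.
Cage a needs product 30; hence (4,2) = 5.
2 is placed in column 3, so (4,3) = 3.
Row 5 now contains 3; hence (5,3) = 5.
Filled in: 5 4 1 2 3 / 3 1 4 5 2 / 4 3 2 1 5 / 2 5 3 4 1 / 1 2 5 3 4.

2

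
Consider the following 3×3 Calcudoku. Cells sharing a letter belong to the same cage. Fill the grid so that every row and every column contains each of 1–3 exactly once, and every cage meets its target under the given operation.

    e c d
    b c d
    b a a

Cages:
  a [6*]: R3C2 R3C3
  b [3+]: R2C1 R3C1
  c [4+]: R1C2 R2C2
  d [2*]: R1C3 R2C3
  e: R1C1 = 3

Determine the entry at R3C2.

2

E is a freebie, which forces R1C1 = 3.
3 is placed in row 1, leaving R1C2 = 1.
Row 1 already has 1; hence R1C3 = 2.
1 is placed in column 2; hence R2C2 = 3.
Column 3 now contains 2, so R2C3 = 1.
Column 2 already has 3; hence R3C2 = 2.
Column 3 now contains 2; hence R3C3 = 3.
Row 2 already has 1, which forces R2C1 = 2.
Row 3 now contains 2; hence R3C1 = 1.
Filled in: 3 1 2 / 2 3 1 / 1 2 3.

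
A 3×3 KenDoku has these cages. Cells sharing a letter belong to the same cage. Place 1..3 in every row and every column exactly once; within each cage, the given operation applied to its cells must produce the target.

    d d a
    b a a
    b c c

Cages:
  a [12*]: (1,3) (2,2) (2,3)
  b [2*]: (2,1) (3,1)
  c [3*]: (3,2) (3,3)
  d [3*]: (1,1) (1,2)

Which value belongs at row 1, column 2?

Cage a has product 12, which forces (1,3) = 2.
Cage a needs product 12; hence (2,2) = 2.
Cage a needs product 12; hence (2,3) = 3.
Column 3 now contains 3, which forces (3,3) = 1.
Row 2 now contains 2, which forces (2,1) = 1.
Row 3 already has 1; hence (3,1) = 2.
Row 3 already has 1; hence (3,2) = 3.
Column 1 now contains 1, leaving (1,1) = 3.
Column 2 already has 3, leaving (1,2) = 1.
Filled in: 3 1 2 / 1 2 3 / 2 3 1.

1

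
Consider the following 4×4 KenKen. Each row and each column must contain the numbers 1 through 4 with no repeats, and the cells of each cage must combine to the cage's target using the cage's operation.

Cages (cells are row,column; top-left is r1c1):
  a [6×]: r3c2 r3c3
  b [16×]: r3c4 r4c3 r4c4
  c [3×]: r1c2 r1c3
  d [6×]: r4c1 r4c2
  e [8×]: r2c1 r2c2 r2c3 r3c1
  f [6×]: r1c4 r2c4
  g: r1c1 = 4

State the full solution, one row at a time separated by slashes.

Cage g is given, leaving r1c1 = 4.
Column 1 now contains 4, leaving r2c1 = 2.
Row 2 now contains 2; hence r2c4 = 3.
The 4 cells of cage e must have product 8, which forces r3c1 = 1.
Column 1 already has 2, which forces r4c1 = 3.
Row 4 now contains 3, so r4c2 = 2.
Row 4 now contains 2; hence r4c3 = 4.
Row 4 now contains 4, so r4c4 = 1.
Column 4 already has 3; hence r1c4 = 2.
The 4 cells of cage e must have product 8; hence r2c2 = 4.
Column 3 now contains 4, leaving r2c3 = 1.
Column 2 already has 2; hence r3c2 = 3.
Cage a's pair has product 6; hence r3c3 = 2.
The 3 cells of cage b must have product 16, which forces r3c4 = 4.
3 is placed in column 2, leaving r1c2 = 1.
Column 3 already has 1; hence r1c3 = 3.

4 1 3 2 / 2 4 1 3 / 1 3 2 4 / 3 2 4 1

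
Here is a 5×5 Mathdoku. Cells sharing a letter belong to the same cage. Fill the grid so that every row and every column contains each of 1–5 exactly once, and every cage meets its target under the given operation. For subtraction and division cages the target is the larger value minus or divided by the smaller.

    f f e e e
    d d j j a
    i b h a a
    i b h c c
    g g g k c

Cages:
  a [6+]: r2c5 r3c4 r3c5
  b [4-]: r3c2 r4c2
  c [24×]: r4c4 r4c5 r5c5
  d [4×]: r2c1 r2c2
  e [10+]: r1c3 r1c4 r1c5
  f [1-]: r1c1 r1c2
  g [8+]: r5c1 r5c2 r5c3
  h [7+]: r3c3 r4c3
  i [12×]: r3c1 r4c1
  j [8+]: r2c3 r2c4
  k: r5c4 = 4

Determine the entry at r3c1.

4

K is a freebie; hence r5c4 = 4.
Cage c has product 24; hence r4c5 = 4.
Cage i needs two cells with product 12, leaving r3c1 = 4.
4 is placed in row 4, leaving r4c1 = 3.
Row 4 already has 3, which forces r4c4 = 2.
4 is placed in column 1; hence r2c1 = 1.
Cage d's pair has product 4; hence r2c2 = 4.
Cage h's pair has sum 7, which forces r3c3 = 2.
2 is placed in row 4, leaving r4c3 = 5.
Column 3 now contains 5; hence r5c3 = 1.
The 3 cells of cage c must have product 24, which forces r5c5 = 3.
The two cells of cage f must have difference 1; hence r1c1 = 2.
Column 3 now contains 5; hence r2c3 = 3.
Cage j needs two cells with sum 8; hence r2c4 = 5.
Column 5 now contains 3, leaving r2c5 = 2.
Cage b needs two cells with difference 4, which forces r3c2 = 5.
Cage a has sum 6, so r3c4 = 3.
Column 5 now contains 3; hence r3c5 = 1.
5 is placed in row 4, so r4c2 = 1.
Column 1 already has 2; hence r5c1 = 5.
Column 2 now contains 5, which forces r5c2 = 2.
Column 2 already has 1; hence r1c2 = 3.
Column 3 already has 3, leaving r1c3 = 4.
Column 4 now contains 5; hence r1c4 = 1.
Column 5 already has 1, which forces r1c5 = 5.
Filled in: 2 3 4 1 5 / 1 4 3 5 2 / 4 5 2 3 1 / 3 1 5 2 4 / 5 2 1 4 3.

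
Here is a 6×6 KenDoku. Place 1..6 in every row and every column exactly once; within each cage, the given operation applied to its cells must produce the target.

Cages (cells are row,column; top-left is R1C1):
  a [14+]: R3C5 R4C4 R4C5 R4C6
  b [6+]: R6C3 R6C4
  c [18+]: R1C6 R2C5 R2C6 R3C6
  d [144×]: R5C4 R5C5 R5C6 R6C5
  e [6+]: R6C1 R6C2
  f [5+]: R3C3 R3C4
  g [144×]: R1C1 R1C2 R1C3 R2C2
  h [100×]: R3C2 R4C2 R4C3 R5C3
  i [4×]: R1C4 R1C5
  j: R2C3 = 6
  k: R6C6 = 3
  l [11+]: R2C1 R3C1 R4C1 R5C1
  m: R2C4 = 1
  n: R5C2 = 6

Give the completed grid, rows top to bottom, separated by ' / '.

6 3 2 4 1 5 / 3 4 6 1 5 2 / 5 1 3 2 4 6 / 2 5 4 6 3 1 / 1 6 5 3 2 4 / 4 2 1 5 6 3

J is a freebie; hence R2C3 = 6.
M is a freebie, leaving R2C4 = 1.
N is a freebie, which forces R5C2 = 6.
K is a freebie; hence R6C6 = 3.
Cage g has product 144, leaving R1C1 = 6.
Column 4 already has 1, which forces R1C4 = 4.
The two cells of cage i must have product 4, leaving R1C5 = 1.
Row 1 already has 4; hence R1C6 = 5.
Cage d has product 144; hence R6C5 = 6.
Cage g has product 144, leaving R2C2 = 4.
Row 2 already has 4, leaving R2C6 = 2.
Cage c has sum 18, so R3C6 = 6.
Column 6 now contains 2, so R5C6 = 4.
Cage c needs sum 18, so R2C5 = 5.
Column 6 now contains 4, which forces R4C6 = 1.
Row 2 now contains 5; hence R2C1 = 3.
Cage a has sum 14, which forces R4C4 = 6.
In row 3, 4 can only go at R3C5, so R3C5 = 4.
4 is placed in column 5, which forces R4C5 = 3.
Column 5 already has 3, leaving R5C5 = 2.
Cage h has product 100, leaving R4C2 = 5.
2 is placed in row 5, so R5C3 = 5.
2 is placed in row 5, so R5C4 = 3.
Cage l needs sum 11, leaving R3C1 = 5.
Cage f's pair has sum 5, which forces R3C3 = 3.
Column 4 now contains 3; hence R3C4 = 2.
Row 4 already has 5, which forces R4C1 = 2.
Row 4 now contains 2, so R4C3 = 4.
5 is placed in row 5, so R5C1 = 1.
5 is placed in column 1; hence R6C1 = 4.
Column 3 already has 4, so R6C3 = 1.
Column 4 now contains 2; hence R6C4 = 5.
The 4 cells of cage g must have product 144, so R1C2 = 3.
3 is placed in column 3, leaving R1C3 = 2.
Row 3 already has 2, which forces R3C2 = 1.
Row 6 already has 1; hence R6C2 = 2.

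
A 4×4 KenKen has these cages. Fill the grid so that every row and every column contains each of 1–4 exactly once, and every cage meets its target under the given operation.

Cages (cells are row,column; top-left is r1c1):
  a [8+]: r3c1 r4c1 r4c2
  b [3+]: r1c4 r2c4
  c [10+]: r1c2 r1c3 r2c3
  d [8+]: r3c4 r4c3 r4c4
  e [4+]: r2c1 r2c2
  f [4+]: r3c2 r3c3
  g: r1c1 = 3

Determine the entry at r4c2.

2

Cage g is a single given cell; hence r1c1 = 3.
3 is placed in row 1, which forces r1c2 = 4.
4 is placed in row 1, so r1c3 = 2.
2 is placed in row 1; hence r1c4 = 1.
3 is placed in column 1, so r2c1 = 1.
Row 2 now contains 1, so r2c2 = 3.
3 is placed in row 2, so r2c3 = 4.
1 is placed in column 4, which forces r2c4 = 2.
3 is placed in column 2, so r3c2 = 1.
1 is placed in row 3, so r3c3 = 3.
Row 3 now contains 3, which forces r3c4 = 4.
Column 2 already has 1, leaving r4c2 = 2.
3 is placed in column 3, which forces r4c3 = 1.
Column 4 already has 4, which forces r4c4 = 3.
Row 3 already has 4, so r3c1 = 2.
Row 4 already has 2, leaving r4c1 = 4.
Filled in: 3 4 2 1 / 1 3 4 2 / 2 1 3 4 / 4 2 1 3.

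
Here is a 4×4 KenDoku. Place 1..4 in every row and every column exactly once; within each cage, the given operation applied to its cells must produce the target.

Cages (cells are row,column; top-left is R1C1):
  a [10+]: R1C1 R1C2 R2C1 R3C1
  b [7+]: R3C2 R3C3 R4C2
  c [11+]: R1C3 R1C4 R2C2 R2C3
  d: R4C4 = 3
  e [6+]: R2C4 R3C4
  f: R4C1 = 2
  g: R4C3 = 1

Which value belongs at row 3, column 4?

4

Cage f is given, which forces R4C1 = 2.
Cage g is a single given cell; hence R4C3 = 1.
Cage d is a single given cell, so R4C4 = 3.
Cage a needs sum 10, leaving R1C2 = 2.
Cage b needs sum 7, leaving R3C2 = 1.
The 3 cells of cage b must have sum 7; hence R3C3 = 2.
Row 3 already has 2; hence R3C4 = 4.
3 is placed in row 4; hence R4C2 = 4.
Cage c has sum 11, which forces R1C3 = 3.
Column 4 already has 4, which forces R1C4 = 1.
Column 2 already has 4, which forces R2C2 = 3.
The 4 cells of cage c must have sum 11, so R2C3 = 4.
Column 4 already has 4, leaving R2C4 = 2.
Row 3 now contains 4, leaving R3C1 = 3.
Row 1 already has 1, so R1C1 = 4.
Row 2 now contains 4, leaving R2C1 = 1.
The full grid is 4 2 3 1 / 1 3 4 2 / 3 1 2 4 / 2 4 1 3.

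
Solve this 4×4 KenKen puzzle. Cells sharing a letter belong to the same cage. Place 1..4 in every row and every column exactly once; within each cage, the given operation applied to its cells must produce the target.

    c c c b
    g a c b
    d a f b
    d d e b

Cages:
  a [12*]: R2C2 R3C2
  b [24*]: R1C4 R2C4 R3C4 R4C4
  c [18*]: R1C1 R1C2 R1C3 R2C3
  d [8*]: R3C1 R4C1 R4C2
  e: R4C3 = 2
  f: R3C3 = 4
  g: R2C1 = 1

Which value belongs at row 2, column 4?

2

Cage g is given, so R2C1 = 1.
Cage c needs product 18, so R2C3 = 3.
Cage f is given, leaving R3C3 = 4.
Cage e is given, so R4C3 = 2.
2 is placed in column 3; hence R1C3 = 1.
Row 2 already has 3; hence R2C2 = 4.
4 is placed in row 2, so R2C4 = 2.
4 is placed in row 3, so R3C1 = 2.
4 is placed in row 3, leaving R3C2 = 3.
3 is placed in row 3, which forces R3C4 = 1.
2 is placed in row 4, leaving R4C1 = 4.
Cage d has product 8, so R4C2 = 1.
Row 4 already has 4; hence R4C4 = 3.
Column 1 now contains 2, so R1C1 = 3.
Column 2 now contains 3, so R1C2 = 2.
Column 4 already has 3; hence R1C4 = 4.
Completed grid: 3 2 1 4 / 1 4 3 2 / 2 3 4 1 / 4 1 2 3.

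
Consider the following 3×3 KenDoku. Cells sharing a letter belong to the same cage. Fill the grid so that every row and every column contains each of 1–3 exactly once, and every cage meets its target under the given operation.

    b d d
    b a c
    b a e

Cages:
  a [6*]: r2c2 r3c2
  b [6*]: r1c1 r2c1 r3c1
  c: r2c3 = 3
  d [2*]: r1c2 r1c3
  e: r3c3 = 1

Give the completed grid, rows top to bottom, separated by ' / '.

Cage c is a single given cell; hence r2c3 = 3.
Cage e is a single given cell, which forces r3c3 = 1.
Cage d needs two cells with product 2; hence r1c2 = 1.
1 is placed in column 3, leaving r1c3 = 2.
Row 2 now contains 3, leaving r2c2 = 2.
The two cells of cage a must have product 6, leaving r3c2 = 3.
Row 1 now contains 2, so r1c1 = 3.
Row 2 already has 2, so r2c1 = 1.
3 is placed in row 3, so r3c1 = 2.

3 1 2 / 1 2 3 / 2 3 1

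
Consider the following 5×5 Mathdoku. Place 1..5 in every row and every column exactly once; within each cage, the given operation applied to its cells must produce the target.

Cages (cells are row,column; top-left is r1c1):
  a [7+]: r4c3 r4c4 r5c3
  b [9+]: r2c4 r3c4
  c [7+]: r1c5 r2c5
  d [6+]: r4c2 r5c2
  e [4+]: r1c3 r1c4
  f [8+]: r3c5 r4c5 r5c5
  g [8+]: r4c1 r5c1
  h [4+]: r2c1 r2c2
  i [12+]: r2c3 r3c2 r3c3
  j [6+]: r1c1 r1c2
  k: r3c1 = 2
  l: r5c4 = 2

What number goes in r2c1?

K is a freebie, leaving r3c1 = 2.
L is a freebie; hence r5c4 = 2.
Row 2 needs a 2, and only r2c5 is open for it.
The two cells of cage c must have sum 7, so r1c5 = 5.
Cage j needs two cells with sum 6; hence r1c1 = 4.
Cage j needs two cells with sum 6, so r1c2 = 2.
The only place for 1 in row 3 is r3c5.
In row 4, 2 can only go at r4c3, so r4c3 = 2.
The only place for 1 in column 1 is r2c1.
Row 2 already has 1, leaving r2c2 = 3.
Cage i needs sum 12, so r3c3 = 3.
3 is placed in column 3; hence r1c3 = 1.
Cage e's pair has sum 4, leaving r1c4 = 3.
Column 3 already has 1, so r5c3 = 4.
4 is placed in row 5, which forces r5c5 = 3.
Column 3 already has 4; hence r2c3 = 5.
Row 2 now contains 5, so r2c4 = 4.
The 3 cells of cage i must have sum 12; hence r3c2 = 4.
Column 4 now contains 4, so r3c4 = 5.
Cage g needs two cells with sum 8, so r4c1 = 3.
Cage a needs sum 7, which forces r4c4 = 1.
3 is placed in column 5; hence r4c5 = 4.
Row 5 already has 3; hence r5c1 = 5.
5 is placed in row 5, which forces r5c2 = 1.
Row 4 now contains 1, leaving r4c2 = 5.
Completed grid: 4 2 1 3 5 / 1 3 5 4 2 / 2 4 3 5 1 / 3 5 2 1 4 / 5 1 4 2 3.

1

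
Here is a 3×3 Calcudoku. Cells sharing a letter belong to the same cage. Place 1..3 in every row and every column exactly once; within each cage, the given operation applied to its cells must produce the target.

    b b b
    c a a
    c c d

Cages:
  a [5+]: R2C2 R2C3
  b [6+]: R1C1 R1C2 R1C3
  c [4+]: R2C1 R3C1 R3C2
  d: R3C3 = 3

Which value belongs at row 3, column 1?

Cage c has sum 4, leaving R2C1 = 1.
Cage c has sum 4, so R3C1 = 2.
Cage c has sum 4, so R3C2 = 1.
Cage d is a single given cell, so R3C3 = 3.
2 is placed in column 1, so R1C1 = 3.
Cage b needs sum 6, leaving R1C2 = 2.
Cage b has sum 6, leaving R1C3 = 1.
Cage a needs two cells with sum 5, so R2C2 = 3.
3 is placed in column 3; hence R2C3 = 2.
Filled in: 3 2 1 / 1 3 2 / 2 1 3.

2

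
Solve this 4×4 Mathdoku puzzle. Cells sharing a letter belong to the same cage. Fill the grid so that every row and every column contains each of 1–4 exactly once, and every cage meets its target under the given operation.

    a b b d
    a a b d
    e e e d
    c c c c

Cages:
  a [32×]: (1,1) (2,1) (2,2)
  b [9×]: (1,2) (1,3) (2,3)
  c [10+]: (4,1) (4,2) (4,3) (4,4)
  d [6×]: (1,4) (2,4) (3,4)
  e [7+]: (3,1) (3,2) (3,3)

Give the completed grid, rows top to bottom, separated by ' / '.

Cage a needs product 32, which forces (1,1) = 4.
Cage b has product 9, which forces (1,2) = 3.
Cage b needs product 9, so (1,3) = 1.
1 is placed in row 1, leaving (1,4) = 2.
Cage a needs product 32, so (2,1) = 2.
The 3 cells of cage a must have product 32, so (2,2) = 4.
The 3 cells of cage b must have product 9; hence (2,3) = 3.
Row 2 already has 3, so (2,4) = 1.
Column 1 now contains 2, which forces (3,1) = 1.
Row 3 now contains 1; hence (3,2) = 2.
Row 3 already has 2, leaving (3,3) = 4.
Column 4 now contains 1, leaving (3,4) = 3.
Column 1 already has 1, which forces (4,1) = 3.
Column 2 already has 2; hence (4,2) = 1.
Column 3 already has 4; hence (4,3) = 2.
Column 4 now contains 3, so (4,4) = 4.

4 3 1 2 / 2 4 3 1 / 1 2 4 3 / 3 1 2 4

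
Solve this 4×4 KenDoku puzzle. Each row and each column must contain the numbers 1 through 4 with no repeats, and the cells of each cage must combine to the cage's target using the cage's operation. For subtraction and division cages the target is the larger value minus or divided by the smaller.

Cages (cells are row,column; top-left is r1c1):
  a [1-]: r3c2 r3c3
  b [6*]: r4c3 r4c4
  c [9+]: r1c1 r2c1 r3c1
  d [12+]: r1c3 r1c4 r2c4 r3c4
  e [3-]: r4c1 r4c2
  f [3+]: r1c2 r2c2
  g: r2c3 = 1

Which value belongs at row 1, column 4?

3

Cage g is given, so r2c3 = 1.
Cage f's pair has sum 3; hence r1c2 = 1.
1 is placed in row 2; hence r2c2 = 2.
Column 2 now contains 1, which forces r4c2 = 4.
Column 2 now contains 4, which forces r3c2 = 3.
4 is placed in row 4; hence r4c1 = 1.
Row 3 needs a 1, and only r3c4 is open for it.
The 4 cells of cage d must have sum 12, so r1c3 = 4.
The 4 cells of cage d must have sum 12, which forces r1c4 = 3.
The 4 cells of cage d must have sum 12; hence r2c4 = 4.
Column 3 already has 4; hence r3c3 = 2.
2 is placed in column 3; hence r4c3 = 3.
Column 4 already has 3, which forces r4c4 = 2.
3 is placed in row 1, leaving r1c1 = 2.
Row 2 already has 4; hence r2c1 = 3.
Row 3 now contains 2, which forces r3c1 = 4.
Filled in: 2 1 4 3 / 3 2 1 4 / 4 3 2 1 / 1 4 3 2.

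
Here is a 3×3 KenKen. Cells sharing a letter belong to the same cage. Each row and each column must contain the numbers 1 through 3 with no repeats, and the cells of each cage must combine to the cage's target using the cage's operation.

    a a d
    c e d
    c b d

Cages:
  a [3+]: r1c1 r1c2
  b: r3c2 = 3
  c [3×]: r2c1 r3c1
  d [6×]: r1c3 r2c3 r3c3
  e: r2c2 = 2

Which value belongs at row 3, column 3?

2

E is a freebie; hence r2c2 = 2.
Cage b is given, which forces r3c2 = 3.
The two cells of cage a must have sum 3, leaving r1c1 = 2.
Column 2 now contains 2, so r1c2 = 1.
1 is placed in row 1, so r1c3 = 3.
The two cells of cage c must have product 3; hence r2c1 = 3.
Column 3 already has 3; hence r2c3 = 1.
3 is placed in row 3, leaving r3c1 = 1.
1 is placed in column 3, so r3c3 = 2.
The full grid is 2 1 3 / 3 2 1 / 1 3 2.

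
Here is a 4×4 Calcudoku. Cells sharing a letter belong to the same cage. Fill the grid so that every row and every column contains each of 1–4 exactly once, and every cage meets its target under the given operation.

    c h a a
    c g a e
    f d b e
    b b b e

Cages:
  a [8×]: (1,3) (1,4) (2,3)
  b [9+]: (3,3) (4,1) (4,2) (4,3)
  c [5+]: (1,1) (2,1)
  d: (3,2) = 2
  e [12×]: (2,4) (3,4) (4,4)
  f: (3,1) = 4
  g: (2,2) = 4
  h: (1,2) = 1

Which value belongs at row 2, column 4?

Cage h is a single given cell, leaving (1,2) = 1.
Cage g is a single given cell, leaving (2,2) = 4.
Cage f is given, leaving (3,1) = 4.
Cage d is given, so (3,2) = 2.
Column 2 already has 2, leaving (4,2) = 3.
Cage a has product 8, which forces (2,3) = 1.
Row 2 already has 1; hence (2,4) = 3.
1 is placed in column 3, leaving (3,3) = 3.
Column 4 now contains 3, so (3,4) = 1.
The 3 cells of cage e must have product 12, so (4,4) = 4.
Cage c needs two cells with sum 5, which forces (1,1) = 3.
The 3 cells of cage a must have product 8, which forces (1,3) = 4.
4 is placed in column 4, leaving (1,4) = 2.
Row 2 now contains 3, so (2,1) = 2.
The 4 cells of cage b must have sum 9, so (4,1) = 1.
Row 4 now contains 4, which forces (4,3) = 2.
Filled in: 3 1 4 2 / 2 4 1 3 / 4 2 3 1 / 1 3 2 4.

3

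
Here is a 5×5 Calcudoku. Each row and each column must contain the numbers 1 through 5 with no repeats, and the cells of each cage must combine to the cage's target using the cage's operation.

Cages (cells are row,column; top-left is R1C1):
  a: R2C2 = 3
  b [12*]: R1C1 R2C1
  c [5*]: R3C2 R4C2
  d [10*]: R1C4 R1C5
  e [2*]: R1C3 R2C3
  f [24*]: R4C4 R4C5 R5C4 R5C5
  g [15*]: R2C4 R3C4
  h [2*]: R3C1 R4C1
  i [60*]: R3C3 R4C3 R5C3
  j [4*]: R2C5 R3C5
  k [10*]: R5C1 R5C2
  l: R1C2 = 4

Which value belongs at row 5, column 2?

2

L is a freebie, which forces R1C2 = 4.
Cage a is a single given cell, leaving R2C2 = 3.
Row 2 already has 3, which forces R2C4 = 5.
Column 4 already has 5, which forces R3C4 = 3.
4 is placed in row 1, leaving R1C1 = 3.
Column 4 already has 5, so R1C4 = 2.
The two cells of cage d must have product 10, leaving R1C5 = 5.
Row 2 already has 3; hence R2C1 = 4.
Row 2 now contains 4; hence R2C5 = 1.
Column 5 already has 1, leaving R3C5 = 4.
Row 1 already has 2, leaving R1C3 = 1.
1 is placed in row 2, which forces R2C3 = 2.
4 is placed in row 3; hence R3C3 = 5.
Row 3 already has 5, so R3C2 = 1.
The two cells of cage c must have product 5; hence R4C2 = 5.
Column 2 now contains 5, leaving R5C2 = 2.
2 is placed in row 5, which forces R5C5 = 3.
Row 3 now contains 1, so R3C1 = 2.
The two cells of cage h must have product 2, leaving R4C1 = 1.
Cage i needs product 60, so R4C3 = 3.
Row 4 now contains 1, which forces R4C4 = 4.
3 is placed in column 5, which forces R4C5 = 2.
2 is placed in row 5, leaving R5C1 = 5.
3 is placed in row 5, so R5C3 = 4.
4 is placed in column 4, so R5C4 = 1.
Completed grid: 3 4 1 2 5 / 4 3 2 5 1 / 2 1 5 3 4 / 1 5 3 4 2 / 5 2 4 1 3.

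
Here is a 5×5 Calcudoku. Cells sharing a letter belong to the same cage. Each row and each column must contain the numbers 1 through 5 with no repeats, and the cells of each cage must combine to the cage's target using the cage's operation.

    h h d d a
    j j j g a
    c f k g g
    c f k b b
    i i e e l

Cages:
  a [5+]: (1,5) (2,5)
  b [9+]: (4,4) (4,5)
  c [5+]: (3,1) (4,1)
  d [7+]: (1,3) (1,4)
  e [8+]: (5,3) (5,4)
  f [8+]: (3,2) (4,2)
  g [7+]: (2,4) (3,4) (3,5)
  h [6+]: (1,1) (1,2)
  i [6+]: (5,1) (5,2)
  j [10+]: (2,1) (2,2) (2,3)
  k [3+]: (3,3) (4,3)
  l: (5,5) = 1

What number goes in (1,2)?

1

Cage l is a single given cell, which forces (5,5) = 1.
Row 3 needs a 5, and only (3,2) is open for it.
5 is placed in column 2, which forces (4,2) = 3.
In row 1, 1 can only go at (1,2), so (1,2) = 1.
Cage h needs two cells with sum 6, leaving (1,1) = 5.
Cage j needs sum 10, which forces (2,3) = 5.
5 is placed in column 3, leaving (5,3) = 3.
Row 5 already has 3, which forces (5,4) = 5.
Column 3 now contains 3, so (1,3) = 4.
Cage d needs two cells with sum 7; hence (1,4) = 3.
Row 1 now contains 3; hence (1,5) = 2.
Column 5 now contains 2; hence (2,5) = 3.
Column 5 now contains 3, which forces (3,5) = 4.
Column 4 now contains 5, which forces (4,4) = 4.
Cage b needs two cells with sum 9, which forces (4,5) = 5.
Row 2 now contains 3, which forces (2,1) = 1.
Cage j needs sum 10, leaving (2,2) = 4.
Row 2 now contains 1, leaving (2,4) = 2.
Cage c needs two cells with sum 5; hence (3,1) = 3.
Column 4 already has 2, leaving (3,4) = 1.
Cage c's pair has sum 5, leaving (4,1) = 2.
Row 4 now contains 2, leaving (4,3) = 1.
Column 1 already has 2, which forces (5,1) = 4.
Column 2 now contains 4, which forces (5,2) = 2.
Row 3 already has 1; hence (3,3) = 2.
Filled in: 5 1 4 3 2 / 1 4 5 2 3 / 3 5 2 1 4 / 2 3 1 4 5 / 4 2 3 5 1.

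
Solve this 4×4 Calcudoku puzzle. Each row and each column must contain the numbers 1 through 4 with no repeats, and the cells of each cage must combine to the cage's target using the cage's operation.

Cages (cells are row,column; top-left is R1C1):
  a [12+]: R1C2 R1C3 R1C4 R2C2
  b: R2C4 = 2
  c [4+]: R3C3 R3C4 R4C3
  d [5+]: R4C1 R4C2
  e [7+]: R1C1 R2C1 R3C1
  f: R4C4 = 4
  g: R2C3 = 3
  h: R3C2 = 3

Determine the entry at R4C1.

Cage g is a single given cell; hence R2C3 = 3.
B is a freebie, so R2C4 = 2.
Cage h is a single given cell, so R3C2 = 3.
Cage c has sum 4, leaving R3C3 = 2.
The 3 cells of cage c must have sum 4, which forces R3C4 = 1.
The 3 cells of cage c must have sum 4; hence R4C3 = 1.
Cage f is given, so R4C4 = 4.
The 3 cells of cage e must have sum 7; hence R1C1 = 2.
The 4 cells of cage a must have sum 12, which forces R1C2 = 1.
Column 3 already has 1, so R1C3 = 4.
4 is placed in column 4, which forces R1C4 = 3.
Cage e has sum 7; hence R2C1 = 1.
3 is placed in row 2, which forces R2C2 = 4.
Row 3 already has 1, leaving R3C1 = 4.
Cage d needs two cells with sum 5, so R4C1 = 3.
4 is placed in row 4, so R4C2 = 2.
Filled in: 2 1 4 3 / 1 4 3 2 / 4 3 2 1 / 3 2 1 4.

3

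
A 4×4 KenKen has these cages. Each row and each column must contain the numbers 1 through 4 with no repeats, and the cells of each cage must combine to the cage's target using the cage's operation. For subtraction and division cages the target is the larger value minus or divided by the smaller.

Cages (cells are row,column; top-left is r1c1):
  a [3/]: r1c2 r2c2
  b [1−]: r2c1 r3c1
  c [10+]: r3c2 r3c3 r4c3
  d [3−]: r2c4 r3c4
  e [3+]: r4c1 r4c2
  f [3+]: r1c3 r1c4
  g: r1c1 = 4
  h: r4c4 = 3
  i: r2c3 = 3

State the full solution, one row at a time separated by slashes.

4 3 1 2 / 2 1 3 4 / 3 4 2 1 / 1 2 4 3

Cage g is a single given cell, leaving r1c1 = 4.
Cage i is given, leaving r2c3 = 3.
3 is placed in column 3, which forces r4c3 = 4.
Cage h is given; hence r4c4 = 3.
Cage a needs two cells with quotient 3, leaving r1c2 = 3.
Row 2 already has 3; hence r2c2 = 1.
1 is placed in row 2; hence r2c4 = 4.
Cage c has sum 10; hence r3c2 = 4.
4 is placed in column 3, leaving r3c3 = 2.
Column 4 already has 4; hence r3c4 = 1.
1 is placed in column 2, leaving r4c2 = 2.
Column 3 now contains 2, leaving r1c3 = 1.
Column 4 already has 1, leaving r1c4 = 2.
1 is placed in row 2, which forces r2c1 = 2.
Row 3 now contains 1, which forces r3c1 = 3.
2 is placed in row 4, leaving r4c1 = 1.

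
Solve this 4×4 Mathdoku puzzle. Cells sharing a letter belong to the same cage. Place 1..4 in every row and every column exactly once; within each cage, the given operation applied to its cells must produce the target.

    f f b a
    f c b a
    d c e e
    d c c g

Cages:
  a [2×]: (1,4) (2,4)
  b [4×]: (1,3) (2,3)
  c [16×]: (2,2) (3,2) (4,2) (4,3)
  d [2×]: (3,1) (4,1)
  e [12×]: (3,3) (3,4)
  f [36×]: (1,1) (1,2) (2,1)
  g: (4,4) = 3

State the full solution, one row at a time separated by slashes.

4 3 1 2 / 3 2 4 1 / 2 1 3 4 / 1 4 2 3

Cage f has product 36, so (1,1) = 4.
Cage f has product 36; hence (1,2) = 3.
4 is placed in row 1, so (1,3) = 1.
Row 1 now contains 1, which forces (1,4) = 2.
The 3 cells of cage f must have product 36, leaving (2,1) = 3.
1 is placed in column 3, which forces (2,3) = 4.
Column 4 already has 2, which forces (2,4) = 1.
Column 3 now contains 4, leaving (3,3) = 3.
3 is placed in row 3, which forces (3,4) = 4.
Cage c has product 16; hence (4,3) = 2.
G is a freebie, which forces (4,4) = 3.
Row 2 already has 1, so (2,2) = 2.
Cage d's pair has product 2, leaving (3,1) = 2.
Cage c needs product 16; hence (3,2) = 1.
Row 4 now contains 2; hence (4,1) = 1.
Cage c needs product 16; hence (4,2) = 4.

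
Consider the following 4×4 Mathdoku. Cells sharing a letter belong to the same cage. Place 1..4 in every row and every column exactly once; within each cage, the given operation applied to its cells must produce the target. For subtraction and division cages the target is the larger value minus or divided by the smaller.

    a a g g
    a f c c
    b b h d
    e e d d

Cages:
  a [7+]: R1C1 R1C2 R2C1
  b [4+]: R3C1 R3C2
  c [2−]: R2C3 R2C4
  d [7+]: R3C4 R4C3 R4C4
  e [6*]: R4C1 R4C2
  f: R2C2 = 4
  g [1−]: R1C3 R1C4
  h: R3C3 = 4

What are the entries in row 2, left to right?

2 4 3 1

F is a freebie; hence R2C2 = 4.
H is a freebie, so R3C3 = 4.
The only place for 2 in row 2 is R2C1.
Column 1 now contains 2; hence R4C1 = 3.
Cage e needs two cells with product 6, leaving R4C2 = 2.
2 is placed in row 4, which forces R4C3 = 1.
Row 4 already has 1, so R4C4 = 4.
3 is placed in column 1, so R1C1 = 4.
Column 2 now contains 2, so R1C2 = 1.
Column 3 now contains 1, which forces R2C3 = 3.
The two cells of cage c must have difference 2; hence R2C4 = 1.
3 is placed in column 1, which forces R3C1 = 1.
The two cells of cage b must have sum 4; hence R3C2 = 3.
Cage d has sum 7; hence R3C4 = 2.
Column 3 now contains 3, so R1C3 = 2.
Column 4 already has 2, so R1C4 = 3.
Filled in: 4 1 2 3 / 2 4 3 1 / 1 3 4 2 / 3 2 1 4.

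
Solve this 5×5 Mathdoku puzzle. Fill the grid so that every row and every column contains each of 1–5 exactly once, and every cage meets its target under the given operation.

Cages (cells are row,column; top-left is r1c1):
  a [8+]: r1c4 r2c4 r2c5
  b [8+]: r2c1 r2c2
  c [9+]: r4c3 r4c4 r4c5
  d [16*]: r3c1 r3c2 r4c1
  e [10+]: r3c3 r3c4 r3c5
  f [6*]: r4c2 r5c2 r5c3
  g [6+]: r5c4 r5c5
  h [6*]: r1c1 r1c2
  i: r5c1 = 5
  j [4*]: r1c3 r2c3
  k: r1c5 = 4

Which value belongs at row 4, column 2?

2

Cage k is a single given cell; hence r1c5 = 4.
I is a freebie, leaving r5c1 = 5.
Row 1 already has 4, which forces r1c3 = 1.
Column 1 already has 5, which forces r2c1 = 3.
Cage b's pair has sum 8, leaving r2c2 = 5.
Cage j needs two cells with product 4, leaving r2c3 = 4.
The two cells of cage g must have sum 6; hence r5c4 = 4.
Cage g needs two cells with sum 6; hence r5c5 = 2.
Column 1 now contains 3; hence r1c1 = 2.
The two cells of cage h must have product 6, which forces r1c2 = 3.
Cage a needs sum 8, so r1c4 = 5.
Cage a has sum 8, leaving r2c4 = 2.
Column 5 now contains 2, so r2c5 = 1.
Column 4 already has 2, which forces r3c4 = 3.
Row 3 already has 3; hence r3c5 = 5.
Column 1 now contains 2, so r4c1 = 4.
Cage f needs product 6, so r4c2 = 2.
3 is placed in column 4; hence r4c4 = 1.
5 is placed in column 5; hence r4c5 = 3.
The 3 cells of cage f must have product 6, which forces r5c2 = 1.
2 is placed in row 5, so r5c3 = 3.
Column 1 now contains 4, leaving r3c1 = 1.
Column 2 now contains 2, which forces r3c2 = 4.
5 is placed in row 3, which forces r3c3 = 2.
Row 4 already has 3, which forces r4c3 = 5.
Filled in: 2 3 1 5 4 / 3 5 4 2 1 / 1 4 2 3 5 / 4 2 5 1 3 / 5 1 3 4 2.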